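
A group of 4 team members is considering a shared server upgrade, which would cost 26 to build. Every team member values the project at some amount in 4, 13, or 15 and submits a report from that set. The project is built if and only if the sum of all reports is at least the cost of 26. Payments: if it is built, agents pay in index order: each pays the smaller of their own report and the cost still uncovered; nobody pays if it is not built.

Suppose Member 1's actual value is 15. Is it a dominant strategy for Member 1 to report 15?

No

Consider the case where Member 2 reports 4, Member 3 reports 4 and Member 4 reports 13.
Truthful report 15: project built, pays 15, utility 15 - 15 = 0.
Report 13 instead: project built, pays 13, utility 15 - 13 = 2.
Since 2 > 0, reporting 13 is strictly better here, so truthful reporting is not dominant.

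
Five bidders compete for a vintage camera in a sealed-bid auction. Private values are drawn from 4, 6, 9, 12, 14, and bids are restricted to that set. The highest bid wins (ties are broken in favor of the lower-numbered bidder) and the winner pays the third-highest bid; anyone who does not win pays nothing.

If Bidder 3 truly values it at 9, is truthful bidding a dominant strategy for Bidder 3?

Consider the case where Bidder 1 bids 4, Bidder 2 bids 4, Bidder 4 bids 4 and Bidder 5 bids 12.
Truthful bid 9: loses, pays 0, utility 0.
Bid 12 instead: wins, pays 4, utility 9 - 4 = 5.
Since 5 > 0, bidding 12 is strictly better here, so truthful bidding is not dominant.

No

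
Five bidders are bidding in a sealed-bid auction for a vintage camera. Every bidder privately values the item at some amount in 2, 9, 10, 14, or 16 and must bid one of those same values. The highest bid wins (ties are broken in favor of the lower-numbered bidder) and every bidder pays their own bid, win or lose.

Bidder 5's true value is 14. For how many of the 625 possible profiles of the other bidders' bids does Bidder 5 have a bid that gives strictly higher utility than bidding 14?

560

Others bid (2, 2, 2, 2): truth gives 0; bid 9 gives 5 > 0. Violating.
Others bid (2, 2, 2, 9): truth gives 0; bid 10 gives 4 > 0. Violating.
Others bid (2, 2, 2, 14): truth gives -14; bid 2 gives -2 > -14. Violating.
Others bid (2, 2, 2, 16): truth gives -14; bid 2 gives -2 > -14. Violating.
Others bid (2, 2, 2, 10): truth gives 0; no alternative beats it.
Others bid (2, 2, 9, 10): truth gives 0; no alternative beats it.
(Checking all 625 profiles: 560 have a profitable deviation, 65 do not.)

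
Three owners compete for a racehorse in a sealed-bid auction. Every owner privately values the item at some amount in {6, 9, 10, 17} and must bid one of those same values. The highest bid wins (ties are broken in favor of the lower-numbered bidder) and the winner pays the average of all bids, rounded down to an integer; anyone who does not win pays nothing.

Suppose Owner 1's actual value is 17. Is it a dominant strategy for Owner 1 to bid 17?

No

Consider the case where Owner 2 bids 6 and Owner 3 bids 6.
Truthful bid 17: wins, pays 9, utility 17 - 9 = 8.
Bid 6 instead: wins, pays 6, utility 17 - 6 = 11.
Since 11 > 8, bidding 6 is strictly better here, so truthful bidding is not dominant.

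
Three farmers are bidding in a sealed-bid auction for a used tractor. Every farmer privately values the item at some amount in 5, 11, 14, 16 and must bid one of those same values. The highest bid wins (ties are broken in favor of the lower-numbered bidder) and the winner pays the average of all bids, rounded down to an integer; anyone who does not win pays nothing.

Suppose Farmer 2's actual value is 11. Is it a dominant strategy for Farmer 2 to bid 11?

No

Consider the case where Farmer 1 bids 11 and Farmer 3 bids 5.
Truthful bid 11: loses, pays 0, utility 0.
Bid 14 instead: wins, pays 10, utility 11 - 10 = 1.
Since 1 > 0, bidding 14 is strictly better here, so truthful bidding is not dominant.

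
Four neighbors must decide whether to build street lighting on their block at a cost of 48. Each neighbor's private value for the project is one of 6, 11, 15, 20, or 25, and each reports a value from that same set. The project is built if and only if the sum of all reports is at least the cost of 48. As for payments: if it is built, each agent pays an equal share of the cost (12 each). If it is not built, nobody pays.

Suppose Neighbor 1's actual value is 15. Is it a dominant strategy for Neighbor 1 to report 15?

Consider the case where Neighbor 2 reports 6, Neighbor 3 reports 6 and Neighbor 4 reports 11.
Truthful report 15: project not built, utility 0.
Report 25 instead: project built, pays 12, utility 15 - 12 = 3.
Since 3 > 0, reporting 25 is strictly better here, so truthful reporting is not dominant.

No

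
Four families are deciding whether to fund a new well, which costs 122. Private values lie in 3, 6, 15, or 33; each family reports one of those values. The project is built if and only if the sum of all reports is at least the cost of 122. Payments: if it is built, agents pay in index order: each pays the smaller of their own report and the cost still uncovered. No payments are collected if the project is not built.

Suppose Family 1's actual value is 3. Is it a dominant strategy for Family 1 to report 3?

Check each profile of the others' reports and compare truth against every alternative report.
Others report (3, 3, 3): truth gives 0, best alternative gives 0.
Others report (3, 3, 6): truth gives 0, best alternative gives 0.
Others report (3, 3, 15): truth gives 0, best alternative gives 0.
Others report (3, 3, 33): truth gives 0, best alternative gives 0.
Others report (3, 6, 3): truth gives 0, best alternative gives 0.
Others report (3, 6, 6): truth gives 0, best alternative gives 0.
(Remaining 58 profiles checked similarly; truth is weakly best in each.)
In every case the truthful report is at least as good as any alternative, so it is a dominant strategy.

Yes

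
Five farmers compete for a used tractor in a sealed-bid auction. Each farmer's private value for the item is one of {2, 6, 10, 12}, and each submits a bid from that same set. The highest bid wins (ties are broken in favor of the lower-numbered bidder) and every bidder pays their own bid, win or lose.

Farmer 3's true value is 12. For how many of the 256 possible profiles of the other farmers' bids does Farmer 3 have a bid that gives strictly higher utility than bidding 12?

148

Others bid (2, 2, 2, 2): truth gives 0; bid 6 gives 6 > 0. Violating.
Others bid (2, 2, 2, 6): truth gives 0; bid 6 gives 6 > 0. Violating.
Others bid (2, 2, 2, 10): truth gives 0; bid 10 gives 2 > 0. Violating.
Others bid (2, 2, 6, 2): truth gives 0; bid 6 gives 6 > 0. Violating.
Others bid (2, 2, 2, 12): truth gives 0; no alternative beats it.
Others bid (2, 2, 6, 12): truth gives 0; no alternative beats it.
(Checking all 256 profiles: 148 have a profitable deviation, 108 do not.)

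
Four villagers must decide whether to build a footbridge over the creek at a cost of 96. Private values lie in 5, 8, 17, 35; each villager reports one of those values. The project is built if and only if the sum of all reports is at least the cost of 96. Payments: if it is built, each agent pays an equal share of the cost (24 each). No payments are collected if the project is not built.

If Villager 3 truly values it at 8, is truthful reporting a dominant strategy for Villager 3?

Yes

Check each profile of the others' reports and compare truth against every alternative report.
Others report (35, 35, 35): truth gives -16, best alternative gives -16.
Others report (5, 5, 5): truth gives 0, best alternative gives 0.
Others report (5, 5, 8): truth gives 0, best alternative gives 0.
Others report (5, 5, 17): truth gives 0, best alternative gives 0.
Others report (5, 5, 35): truth gives 0, best alternative gives 0.
Others report (5, 8, 5): truth gives 0, best alternative gives 0.
(Remaining 58 profiles checked similarly; truth is weakly best in each.)
In every case the truthful report is at least as good as any alternative, so it is a dominant strategy.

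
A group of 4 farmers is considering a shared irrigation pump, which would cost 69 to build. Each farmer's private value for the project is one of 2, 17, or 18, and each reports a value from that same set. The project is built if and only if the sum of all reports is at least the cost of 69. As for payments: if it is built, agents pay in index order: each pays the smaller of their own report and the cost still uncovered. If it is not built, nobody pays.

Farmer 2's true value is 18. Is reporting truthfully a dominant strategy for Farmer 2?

Consider the case where Farmer 1 reports 17, Farmer 3 reports 17 and Farmer 4 reports 18.
Truthful report 18: project built, pays 18, utility 18 - 18 = 0.
Report 17 instead: project built, pays 17, utility 18 - 17 = 1.
Since 1 > 0, reporting 17 is strictly better here, so truthful reporting is not dominant.

No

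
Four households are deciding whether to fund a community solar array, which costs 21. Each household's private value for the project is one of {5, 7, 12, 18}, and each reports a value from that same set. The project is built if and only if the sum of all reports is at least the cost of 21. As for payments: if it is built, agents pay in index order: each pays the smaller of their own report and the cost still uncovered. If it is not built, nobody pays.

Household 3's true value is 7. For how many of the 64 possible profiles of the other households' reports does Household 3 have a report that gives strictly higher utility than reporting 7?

15

Others report (5, 5, 7): truth gives 0; report 5 gives 2 > 0. Violating.
Others report (5, 5, 12): truth gives 0; report 5 gives 2 > 0. Violating.
Others report (5, 5, 18): truth gives 0; report 5 gives 2 > 0. Violating.
Others report (5, 7, 5): truth gives 0; report 5 gives 2 > 0. Violating.
Others report (5, 5, 5): truth gives 0; no alternative beats it.
Others report (5, 12, 5): truth gives 3; no alternative beats it.
(Checking all 64 profiles: 15 have a profitable deviation, 49 do not.)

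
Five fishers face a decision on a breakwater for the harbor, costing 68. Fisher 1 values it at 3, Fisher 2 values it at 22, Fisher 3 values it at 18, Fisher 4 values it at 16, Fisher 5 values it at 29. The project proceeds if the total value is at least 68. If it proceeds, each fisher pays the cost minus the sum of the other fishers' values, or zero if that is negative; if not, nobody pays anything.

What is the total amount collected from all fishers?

Total value 88 ≥ cost 68, so it is built.
Fisher 1: others sum to 85; max(0, 68 - 85) = 0.
Fisher 2: others sum to 66; max(0, 68 - 66) = 2.
Fisher 3: others sum to 70; max(0, 68 - 70) = 0.
Fisher 4: others sum to 72; max(0, 68 - 72) = 0.
Fisher 5: others sum to 59; max(0, 68 - 59) = 9.
Total collected = 0 + 2 + 0 + 0 + 9 = 11.

11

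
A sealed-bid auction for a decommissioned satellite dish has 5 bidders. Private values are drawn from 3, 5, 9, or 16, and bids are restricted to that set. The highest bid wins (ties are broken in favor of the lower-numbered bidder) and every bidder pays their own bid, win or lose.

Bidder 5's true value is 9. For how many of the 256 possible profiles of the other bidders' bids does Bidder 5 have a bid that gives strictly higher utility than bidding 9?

241

Others bid (3, 3, 3, 3): truth gives 0; bid 5 gives 4 > 0. Violating.
Others bid (3, 3, 3, 9): truth gives -9; bid 3 gives -3 > -9. Violating.
Others bid (3, 3, 3, 16): truth gives -9; bid 3 gives -3 > -9. Violating.
Others bid (3, 3, 5, 9): truth gives -9; bid 3 gives -3 > -9. Violating.
Others bid (3, 3, 3, 5): truth gives 0; no alternative beats it.
Others bid (3, 3, 5, 3): truth gives 0; no alternative beats it.
(Checking all 256 profiles: 241 have a profitable deviation, 15 do not.)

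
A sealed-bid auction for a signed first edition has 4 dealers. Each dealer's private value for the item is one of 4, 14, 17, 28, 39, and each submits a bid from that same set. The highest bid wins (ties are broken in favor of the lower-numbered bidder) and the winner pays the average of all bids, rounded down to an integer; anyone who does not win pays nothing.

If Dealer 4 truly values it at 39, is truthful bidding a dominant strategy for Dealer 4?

Consider the case where Dealer 1 bids 4, Dealer 2 bids 4 and Dealer 3 bids 4.
Truthful bid 39: wins, pays 12, utility 39 - 12 = 27.
Bid 14 instead: wins, pays 6, utility 39 - 6 = 33.
Since 33 > 27, bidding 14 is strictly better here, so truthful bidding is not dominant.

No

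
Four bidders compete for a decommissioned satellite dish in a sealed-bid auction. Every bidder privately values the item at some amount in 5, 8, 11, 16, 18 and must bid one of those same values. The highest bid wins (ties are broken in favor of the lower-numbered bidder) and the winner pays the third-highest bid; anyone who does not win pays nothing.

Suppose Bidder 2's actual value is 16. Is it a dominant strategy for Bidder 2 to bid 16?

No

Consider the case where Bidder 1 bids 5, Bidder 3 bids 5 and Bidder 4 bids 18.
Truthful bid 16: loses, pays 0, utility 0.
Bid 18 instead: wins, pays 5, utility 16 - 5 = 11.
Since 11 > 0, bidding 18 is strictly better here, so truthful bidding is not dominant.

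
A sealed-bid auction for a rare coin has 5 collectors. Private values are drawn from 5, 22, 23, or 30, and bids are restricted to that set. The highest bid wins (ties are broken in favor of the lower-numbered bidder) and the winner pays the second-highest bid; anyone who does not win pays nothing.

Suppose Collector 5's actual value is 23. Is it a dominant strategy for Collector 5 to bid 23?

Check each profile of the others' bids and compare truth against every alternative bid.
Others bid (5, 5, 5, 5): truth gives 18, best alternative gives 18.
Others bid (5, 5, 5, 22): truth gives 1, best alternative gives 1.
Others bid (5, 5, 22, 5): truth gives 1, best alternative gives 1.
Others bid (5, 5, 22, 22): truth gives 1, best alternative gives 1.
Others bid (5, 22, 5, 5): truth gives 1, best alternative gives 1.
Others bid (5, 22, 5, 22): truth gives 1, best alternative gives 1.
(Remaining 250 profiles checked similarly; truth is weakly best in each.)
In every case the truthful bid is at least as good as any alternative, so it is a dominant strategy.

Yes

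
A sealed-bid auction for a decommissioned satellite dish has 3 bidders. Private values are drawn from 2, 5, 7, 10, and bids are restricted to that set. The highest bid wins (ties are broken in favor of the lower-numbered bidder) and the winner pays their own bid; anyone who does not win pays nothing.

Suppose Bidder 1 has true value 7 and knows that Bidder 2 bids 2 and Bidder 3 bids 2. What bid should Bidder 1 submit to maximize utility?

2

Bid 2: wins, pays 2, utility 7 - 2 = 5.
Bid 5: wins, pays 5, utility 7 - 5 = 2.
Bid 7: wins, pays 7, utility 7 - 7 = 0.
Bid 10: wins, pays 10, utility 7 - 10 = -3.
The best choice is 2 with utility 5.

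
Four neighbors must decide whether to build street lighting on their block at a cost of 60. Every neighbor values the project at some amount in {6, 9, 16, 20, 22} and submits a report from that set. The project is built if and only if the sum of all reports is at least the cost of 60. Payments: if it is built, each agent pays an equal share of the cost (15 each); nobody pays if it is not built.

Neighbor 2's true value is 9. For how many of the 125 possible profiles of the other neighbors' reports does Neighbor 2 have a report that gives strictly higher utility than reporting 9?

12

Others report (9, 20, 22): truth gives -6; report 6 gives 0 > -6. Violating.
Others report (9, 22, 20): truth gives -6; report 6 gives 0 > -6. Violating.
Others report (9, 22, 22): truth gives -6; report 6 gives 0 > -6. Violating.
Others report (16, 16, 20): truth gives -6; report 6 gives 0 > -6. Violating.
Others report (6, 6, 6): truth gives 0; no alternative beats it.
Others report (6, 6, 9): truth gives 0; no alternative beats it.
(Checking all 125 profiles: 12 have a profitable deviation, 113 do not.)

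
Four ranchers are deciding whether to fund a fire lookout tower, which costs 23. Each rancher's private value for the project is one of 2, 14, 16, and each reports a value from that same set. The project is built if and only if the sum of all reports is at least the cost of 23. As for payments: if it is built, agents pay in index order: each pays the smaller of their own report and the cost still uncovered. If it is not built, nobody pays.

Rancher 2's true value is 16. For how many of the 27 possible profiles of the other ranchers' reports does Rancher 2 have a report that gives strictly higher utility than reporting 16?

24

Others report (2, 2, 14): truth gives 0; report 14 gives 2 > 0. Violating.
Others report (2, 2, 16): truth gives 0; report 14 gives 2 > 0. Violating.
Others report (2, 14, 2): truth gives 0; report 14 gives 2 > 0. Violating.
Others report (2, 14, 14): truth gives 0; report 2 gives 14 > 0. Violating.
Others report (2, 2, 2): truth gives 0; no alternative beats it.
Others report (14, 2, 2): truth gives 7; no alternative beats it.
(Checking all 27 profiles: 24 have a profitable deviation, 3 do not.)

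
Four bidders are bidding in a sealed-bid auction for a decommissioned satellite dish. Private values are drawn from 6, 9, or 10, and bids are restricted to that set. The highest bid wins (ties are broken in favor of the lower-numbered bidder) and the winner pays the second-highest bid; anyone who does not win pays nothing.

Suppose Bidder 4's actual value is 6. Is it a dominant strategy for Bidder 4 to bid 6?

Check each profile of the others' bids and compare truth against every alternative bid.
Others bid (6, 6, 6): truth gives 0, best alternative gives 0.
Others bid (6, 6, 9): truth gives 0, best alternative gives 0.
Others bid (6, 6, 10): truth gives 0, best alternative gives 0.
Others bid (6, 9, 6): truth gives 0, best alternative gives 0.
Others bid (6, 9, 9): truth gives 0, best alternative gives 0.
Others bid (6, 9, 10): truth gives 0, best alternative gives 0.
(Remaining 21 profiles checked similarly; truth is weakly best in each.)
In every case the truthful bid is at least as good as any alternative, so it is a dominant strategy.

Yes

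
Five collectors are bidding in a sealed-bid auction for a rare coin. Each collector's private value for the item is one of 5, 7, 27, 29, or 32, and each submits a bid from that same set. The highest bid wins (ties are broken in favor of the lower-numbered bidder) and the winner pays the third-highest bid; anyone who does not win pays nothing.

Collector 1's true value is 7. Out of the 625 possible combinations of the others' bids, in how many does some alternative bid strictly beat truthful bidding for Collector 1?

Others bid (5, 5, 5, 27): truth gives 0; bid 27 gives 2 > 0. Violating.
Others bid (5, 5, 5, 29): truth gives 0; bid 29 gives 2 > 0. Violating.
Others bid (5, 5, 5, 32): truth gives 0; bid 32 gives 2 > 0. Violating.
Others bid (5, 5, 27, 5): truth gives 0; bid 27 gives 2 > 0. Violating.
Others bid (5, 5, 5, 5): truth gives 2; no alternative beats it.
Others bid (5, 5, 5, 7): truth gives 2; no alternative beats it.
(Checking all 625 profiles: 12 have a profitable deviation, 613 do not.)

12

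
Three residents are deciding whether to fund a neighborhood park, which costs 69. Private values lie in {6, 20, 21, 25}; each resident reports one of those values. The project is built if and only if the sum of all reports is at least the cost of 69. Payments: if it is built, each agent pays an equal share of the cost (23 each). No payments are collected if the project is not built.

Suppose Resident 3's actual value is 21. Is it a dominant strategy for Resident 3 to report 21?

Consider the case where Resident 1 reports 25 and Resident 2 reports 25.
Truthful report 21: project built, pays 23, utility 21 - 23 = -2.
Report 6 instead: project not built, utility 0.
Since 0 > -2, reporting 6 is strictly better here, so truthful reporting is not dominant.

No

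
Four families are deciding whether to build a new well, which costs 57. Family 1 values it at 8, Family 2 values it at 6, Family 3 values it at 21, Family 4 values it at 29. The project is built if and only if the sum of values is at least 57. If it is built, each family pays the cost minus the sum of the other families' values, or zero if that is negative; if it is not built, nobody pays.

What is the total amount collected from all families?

37

Total value 64 ≥ cost 57, so it is built.
Family 1: others sum to 56; max(0, 57 - 56) = 1.
Family 2: others sum to 58; max(0, 57 - 58) = 0.
Family 3: others sum to 43; max(0, 57 - 43) = 14.
Family 4: others sum to 35; max(0, 57 - 35) = 22.
Total collected = 1 + 0 + 14 + 22 = 37.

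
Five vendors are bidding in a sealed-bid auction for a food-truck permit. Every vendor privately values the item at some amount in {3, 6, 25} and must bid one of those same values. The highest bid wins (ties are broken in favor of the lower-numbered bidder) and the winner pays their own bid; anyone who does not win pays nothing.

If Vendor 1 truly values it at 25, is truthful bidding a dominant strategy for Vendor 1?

No

Consider the case where Vendor 2 bids 3, Vendor 3 bids 3, Vendor 4 bids 3 and Vendor 5 bids 3.
Truthful bid 25: wins, pays 25, utility 25 - 25 = 0.
Bid 3 instead: wins, pays 3, utility 25 - 3 = 22.
Since 22 > 0, bidding 3 is strictly better here, so truthful bidding is not dominant.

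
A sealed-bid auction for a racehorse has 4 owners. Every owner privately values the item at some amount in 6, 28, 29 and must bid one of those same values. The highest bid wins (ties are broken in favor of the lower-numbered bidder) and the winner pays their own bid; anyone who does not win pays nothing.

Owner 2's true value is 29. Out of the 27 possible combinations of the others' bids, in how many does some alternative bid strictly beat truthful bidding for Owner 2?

4

Others bid (6, 6, 6): truth gives 0; bid 28 gives 1 > 0. Violating.
Others bid (6, 6, 28): truth gives 0; bid 28 gives 1 > 0. Violating.
Others bid (6, 28, 6): truth gives 0; bid 28 gives 1 > 0. Violating.
Others bid (6, 28, 28): truth gives 0; bid 28 gives 1 > 0. Violating.
Others bid (6, 6, 29): truth gives 0; no alternative beats it.
Others bid (6, 28, 29): truth gives 0; no alternative beats it.
(Checking all 27 profiles: 4 have a profitable deviation, 23 do not.)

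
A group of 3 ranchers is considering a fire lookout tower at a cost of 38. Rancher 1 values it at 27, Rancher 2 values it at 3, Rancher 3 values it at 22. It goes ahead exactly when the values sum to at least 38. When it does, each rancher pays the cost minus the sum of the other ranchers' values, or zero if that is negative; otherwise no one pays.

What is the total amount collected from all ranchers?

21

Total value 52 ≥ cost 38, so it is built.
Rancher 1: others sum to 25; max(0, 38 - 25) = 13.
Rancher 2: others sum to 49; max(0, 38 - 49) = 0.
Rancher 3: others sum to 30; max(0, 38 - 30) = 8.
Total collected = 13 + 0 + 8 = 21.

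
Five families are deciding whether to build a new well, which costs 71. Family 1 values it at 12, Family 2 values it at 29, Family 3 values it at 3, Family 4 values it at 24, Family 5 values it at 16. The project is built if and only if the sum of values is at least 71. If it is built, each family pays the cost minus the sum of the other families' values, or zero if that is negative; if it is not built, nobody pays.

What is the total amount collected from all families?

30

Total value 84 ≥ cost 71, so it is built.
Family 1: others sum to 72; max(0, 71 - 72) = 0.
Family 2: others sum to 55; max(0, 71 - 55) = 16.
Family 3: others sum to 81; max(0, 71 - 81) = 0.
Family 4: others sum to 60; max(0, 71 - 60) = 11.
Family 5: others sum to 68; max(0, 71 - 68) = 3.
Total collected = 0 + 16 + 0 + 11 + 3 = 30.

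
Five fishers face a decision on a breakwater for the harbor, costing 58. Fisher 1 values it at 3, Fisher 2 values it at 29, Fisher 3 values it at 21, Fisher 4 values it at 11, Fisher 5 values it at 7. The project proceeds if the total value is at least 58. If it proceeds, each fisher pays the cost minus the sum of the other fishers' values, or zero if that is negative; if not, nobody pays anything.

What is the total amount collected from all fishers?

24

Total value 71 ≥ cost 58, so it is built.
Fisher 1: others sum to 68; max(0, 58 - 68) = 0.
Fisher 2: others sum to 42; max(0, 58 - 42) = 16.
Fisher 3: others sum to 50; max(0, 58 - 50) = 8.
Fisher 4: others sum to 60; max(0, 58 - 60) = 0.
Fisher 5: others sum to 64; max(0, 58 - 64) = 0.
Total collected = 0 + 16 + 8 + 0 + 0 = 24.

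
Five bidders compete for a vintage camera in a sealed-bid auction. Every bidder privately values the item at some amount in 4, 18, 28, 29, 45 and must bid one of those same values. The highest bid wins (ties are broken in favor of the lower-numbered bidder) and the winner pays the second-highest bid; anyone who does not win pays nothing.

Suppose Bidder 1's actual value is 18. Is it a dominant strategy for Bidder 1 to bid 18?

Yes

Check each profile of the others' bids and compare truth against every alternative bid.
Others bid (4, 4, 4, 4): truth gives 14, best alternative gives 14.
Others bid (4, 4, 4, 18): truth gives 0, best alternative gives 0.
Others bid (4, 4, 4, 28): truth gives 0, best alternative gives 0.
Others bid (4, 4, 4, 29): truth gives 0, best alternative gives 0.
Others bid (4, 4, 4, 45): truth gives 0, best alternative gives 0.
Others bid (4, 4, 18, 4): truth gives 0, best alternative gives 0.
(Remaining 619 profiles checked similarly; truth is weakly best in each.)
In every case the truthful bid is at least as good as any alternative, so it is a dominant strategy.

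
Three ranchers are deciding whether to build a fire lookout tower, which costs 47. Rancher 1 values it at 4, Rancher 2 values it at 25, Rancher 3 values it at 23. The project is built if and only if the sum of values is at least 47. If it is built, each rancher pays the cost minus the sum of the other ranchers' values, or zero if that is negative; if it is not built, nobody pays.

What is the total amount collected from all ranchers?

Total value 52 ≥ cost 47, so it is built.
Rancher 1: others sum to 48; max(0, 47 - 48) = 0.
Rancher 2: others sum to 27; max(0, 47 - 27) = 20.
Rancher 3: others sum to 29; max(0, 47 - 29) = 18.
Total collected = 0 + 20 + 18 = 38.

38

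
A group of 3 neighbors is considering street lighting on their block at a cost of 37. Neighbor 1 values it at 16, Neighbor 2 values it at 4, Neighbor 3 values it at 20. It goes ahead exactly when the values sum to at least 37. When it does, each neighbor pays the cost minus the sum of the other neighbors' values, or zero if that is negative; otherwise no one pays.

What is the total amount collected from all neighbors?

Total value 40 ≥ cost 37, so it is built.
Neighbor 1: others sum to 24; max(0, 37 - 24) = 13.
Neighbor 2: others sum to 36; max(0, 37 - 36) = 1.
Neighbor 3: others sum to 20; max(0, 37 - 20) = 17.
Total collected = 13 + 1 + 17 = 31.

31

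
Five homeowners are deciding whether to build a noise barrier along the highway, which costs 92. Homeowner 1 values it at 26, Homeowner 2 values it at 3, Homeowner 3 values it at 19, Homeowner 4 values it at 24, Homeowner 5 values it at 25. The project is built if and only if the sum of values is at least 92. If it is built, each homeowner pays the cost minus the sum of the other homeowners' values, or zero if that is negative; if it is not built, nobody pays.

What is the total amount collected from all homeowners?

Total value 97 ≥ cost 92, so it is built.
Homeowner 1: others sum to 71; max(0, 92 - 71) = 21.
Homeowner 2: others sum to 94; max(0, 92 - 94) = 0.
Homeowner 3: others sum to 78; max(0, 92 - 78) = 14.
Homeowner 4: others sum to 73; max(0, 92 - 73) = 19.
Homeowner 5: others sum to 72; max(0, 92 - 72) = 20.
Total collected = 21 + 0 + 14 + 19 + 20 = 74.

74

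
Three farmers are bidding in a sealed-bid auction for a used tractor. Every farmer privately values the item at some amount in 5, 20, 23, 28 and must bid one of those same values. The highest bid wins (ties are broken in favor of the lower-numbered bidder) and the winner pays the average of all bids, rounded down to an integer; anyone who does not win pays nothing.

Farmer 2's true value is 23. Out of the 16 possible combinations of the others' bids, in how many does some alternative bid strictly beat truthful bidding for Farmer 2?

4

Others bid (5, 5): truth gives 12; bid 20 gives 13 > 12. Violating.
Others bid (5, 20): truth gives 7; bid 20 gives 8 > 7. Violating.
Others bid (5, 28): truth gives 0; bid 28 gives 3 > 0. Violating.
Others bid (23, 5): truth gives 0; bid 28 gives 5 > 0. Violating.
Others bid (5, 23): truth gives 6; no alternative beats it.
Others bid (20, 5): truth gives 7; no alternative beats it.
(Checking all 16 profiles: 4 have a profitable deviation, 12 do not.)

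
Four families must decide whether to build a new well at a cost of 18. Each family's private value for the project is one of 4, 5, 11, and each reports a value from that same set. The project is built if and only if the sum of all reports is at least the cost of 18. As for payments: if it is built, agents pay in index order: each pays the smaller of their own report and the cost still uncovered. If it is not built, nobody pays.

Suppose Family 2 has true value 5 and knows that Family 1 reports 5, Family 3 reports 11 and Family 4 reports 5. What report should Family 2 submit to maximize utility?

4

Report 4: project built, pays 4, utility 5 - 4 = 1.
Report 5: project built, pays 5, utility 5 - 5 = 0.
Report 11: project built, pays 11, utility 5 - 11 = -6.
The best choice is 4 with utility 1.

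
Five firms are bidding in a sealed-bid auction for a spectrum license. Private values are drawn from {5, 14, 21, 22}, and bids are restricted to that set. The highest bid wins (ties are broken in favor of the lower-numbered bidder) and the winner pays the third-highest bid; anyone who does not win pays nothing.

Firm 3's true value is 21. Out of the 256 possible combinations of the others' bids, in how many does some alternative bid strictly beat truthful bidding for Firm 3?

Others bid (5, 5, 5, 22): truth gives 0; bid 22 gives 16 > 0. Violating.
Others bid (5, 5, 14, 22): truth gives 0; bid 22 gives 7 > 0. Violating.
Others bid (5, 5, 22, 5): truth gives 0; bid 22 gives 16 > 0. Violating.
Others bid (5, 5, 22, 14): truth gives 0; bid 22 gives 7 > 0. Violating.
Others bid (5, 5, 5, 5): truth gives 16; no alternative beats it.
Others bid (5, 5, 5, 14): truth gives 16; no alternative beats it.
(Checking all 256 profiles: 32 have a profitable deviation, 224 do not.)

32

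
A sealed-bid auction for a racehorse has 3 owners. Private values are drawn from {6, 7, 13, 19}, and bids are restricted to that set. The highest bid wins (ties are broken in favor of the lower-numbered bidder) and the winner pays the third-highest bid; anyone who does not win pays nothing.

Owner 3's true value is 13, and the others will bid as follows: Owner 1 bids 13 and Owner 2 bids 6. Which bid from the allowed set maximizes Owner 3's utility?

Bid 6: loses, pays 0, utility 0.
Bid 7: loses, pays 0, utility 0.
Bid 13: loses, pays 0, utility 0.
Bid 19: wins, pays 6, utility 13 - 6 = 7.
The best choice is 19 with utility 7.

19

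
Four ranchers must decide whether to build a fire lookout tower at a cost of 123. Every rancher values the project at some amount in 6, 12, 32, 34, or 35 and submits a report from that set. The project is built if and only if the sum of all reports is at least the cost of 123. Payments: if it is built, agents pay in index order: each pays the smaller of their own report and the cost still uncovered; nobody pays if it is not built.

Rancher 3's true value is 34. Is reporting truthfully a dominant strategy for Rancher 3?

Consider the case where Rancher 1 reports 32, Rancher 2 reports 32 and Rancher 4 reports 32.
Truthful report 34: project built, pays 34, utility 34 - 34 = 0.
Report 32 instead: project built, pays 32, utility 34 - 32 = 2.
Since 2 > 0, reporting 32 is strictly better here, so truthful reporting is not dominant.

No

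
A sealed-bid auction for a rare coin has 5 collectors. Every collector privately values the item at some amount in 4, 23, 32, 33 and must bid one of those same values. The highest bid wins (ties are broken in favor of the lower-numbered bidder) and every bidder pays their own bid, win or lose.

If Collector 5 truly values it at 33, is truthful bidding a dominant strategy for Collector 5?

Consider the case where Collector 1 bids 4, Collector 2 bids 4, Collector 3 bids 4 and Collector 4 bids 4.
Truthful bid 33: wins, pays 33, utility 33 - 33 = 0.
Bid 23 instead: wins, pays 23, utility 33 - 23 = 10.
Since 10 > 0, bidding 23 is strictly better here, so truthful bidding is not dominant.

No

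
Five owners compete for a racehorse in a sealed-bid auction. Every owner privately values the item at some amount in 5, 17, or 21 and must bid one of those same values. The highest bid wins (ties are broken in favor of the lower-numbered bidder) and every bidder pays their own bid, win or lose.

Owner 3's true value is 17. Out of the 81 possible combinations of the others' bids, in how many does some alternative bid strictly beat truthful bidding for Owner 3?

77

Others bid (5, 5, 5, 21): truth gives -17; bid 21 gives -4 > -17. Violating.
Others bid (5, 5, 17, 21): truth gives -17; bid 21 gives -4 > -17. Violating.
Others bid (5, 5, 21, 5): truth gives -17; bid 21 gives -4 > -17. Violating.
Others bid (5, 5, 21, 17): truth gives -17; bid 21 gives -4 > -17. Violating.
Others bid (5, 5, 5, 5): truth gives 0; no alternative beats it.
Others bid (5, 5, 5, 17): truth gives 0; no alternative beats it.
(Checking all 81 profiles: 77 have a profitable deviation, 4 do not.)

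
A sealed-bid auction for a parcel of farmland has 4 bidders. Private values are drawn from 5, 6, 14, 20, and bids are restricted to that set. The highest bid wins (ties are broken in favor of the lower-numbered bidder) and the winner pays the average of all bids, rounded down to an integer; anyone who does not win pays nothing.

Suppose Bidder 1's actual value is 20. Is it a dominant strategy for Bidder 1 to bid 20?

Consider the case where Bidder 2 bids 5, Bidder 3 bids 5 and Bidder 4 bids 5.
Truthful bid 20: wins, pays 8, utility 20 - 8 = 12.
Bid 5 instead: wins, pays 5, utility 20 - 5 = 15.
Since 15 > 12, bidding 5 is strictly better here, so truthful bidding is not dominant.

No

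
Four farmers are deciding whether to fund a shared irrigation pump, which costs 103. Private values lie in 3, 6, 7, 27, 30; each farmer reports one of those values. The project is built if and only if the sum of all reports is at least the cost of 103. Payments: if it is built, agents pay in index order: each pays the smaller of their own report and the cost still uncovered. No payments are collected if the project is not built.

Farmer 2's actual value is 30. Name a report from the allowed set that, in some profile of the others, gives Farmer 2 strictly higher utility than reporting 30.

27

Suppose Farmer 1 reports 27, Farmer 3 reports 27 and Farmer 4 reports 27.
Report 30: project built, pays 30, utility 30 - 30 = 0.
Report 27: project built, pays 27, utility 30 - 27 = 3.
So reporting 27 beats truth here (3 > 0).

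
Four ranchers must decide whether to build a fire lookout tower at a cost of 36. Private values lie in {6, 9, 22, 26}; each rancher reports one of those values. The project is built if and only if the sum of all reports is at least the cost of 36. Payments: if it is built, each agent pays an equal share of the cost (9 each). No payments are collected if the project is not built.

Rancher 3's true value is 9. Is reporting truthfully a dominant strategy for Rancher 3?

Check each profile of the others' reports and compare truth against every alternative report.
Others report (6, 6, 6): truth gives 0, best alternative gives 0.
Others report (6, 6, 9): truth gives 0, best alternative gives 0.
Others report (6, 6, 22): truth gives 0, best alternative gives 0.
Others report (6, 6, 26): truth gives 0, best alternative gives 0.
Others report (6, 9, 6): truth gives 0, best alternative gives 0.
Others report (6, 9, 9): truth gives 0, best alternative gives 0.
(Remaining 58 profiles checked similarly; truth is weakly best in each.)
In every case the truthful report is at least as good as any alternative, so it is a dominant strategy.

Yes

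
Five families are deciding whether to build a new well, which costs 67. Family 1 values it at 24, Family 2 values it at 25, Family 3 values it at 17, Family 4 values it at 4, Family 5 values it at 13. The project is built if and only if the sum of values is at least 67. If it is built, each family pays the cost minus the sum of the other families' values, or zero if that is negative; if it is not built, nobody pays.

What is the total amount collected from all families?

Total value 83 ≥ cost 67, so it is built.
Family 1: others sum to 59; max(0, 67 - 59) = 8.
Family 2: others sum to 58; max(0, 67 - 58) = 9.
Family 3: others sum to 66; max(0, 67 - 66) = 1.
Family 4: others sum to 79; max(0, 67 - 79) = 0.
Family 5: others sum to 70; max(0, 67 - 70) = 0.
Total collected = 8 + 9 + 1 + 0 + 0 = 18.

18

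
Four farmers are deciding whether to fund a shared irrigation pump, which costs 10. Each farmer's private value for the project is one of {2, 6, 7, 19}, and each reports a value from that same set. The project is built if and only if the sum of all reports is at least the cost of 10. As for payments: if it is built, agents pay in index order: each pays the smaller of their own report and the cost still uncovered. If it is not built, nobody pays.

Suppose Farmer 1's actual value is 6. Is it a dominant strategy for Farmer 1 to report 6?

No

Consider the case where Farmer 2 reports 2, Farmer 3 reports 2 and Farmer 4 reports 6.
Truthful report 6: project built, pays 6, utility 6 - 6 = 0.
Report 2 instead: project built, pays 2, utility 6 - 2 = 4.
Since 4 > 0, reporting 2 is strictly better here, so truthful reporting is not dominant.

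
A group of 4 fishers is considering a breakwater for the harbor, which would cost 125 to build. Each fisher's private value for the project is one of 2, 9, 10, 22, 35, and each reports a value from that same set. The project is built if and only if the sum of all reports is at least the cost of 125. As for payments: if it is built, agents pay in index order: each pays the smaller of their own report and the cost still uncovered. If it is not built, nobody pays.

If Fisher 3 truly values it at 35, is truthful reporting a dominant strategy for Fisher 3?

Consider the case where Fisher 1 reports 35, Fisher 2 reports 35 and Fisher 4 reports 35.
Truthful report 35: project built, pays 35, utility 35 - 35 = 0.
Report 22 instead: project built, pays 22, utility 35 - 22 = 13.
Since 13 > 0, reporting 22 is strictly better here, so truthful reporting is not dominant.

No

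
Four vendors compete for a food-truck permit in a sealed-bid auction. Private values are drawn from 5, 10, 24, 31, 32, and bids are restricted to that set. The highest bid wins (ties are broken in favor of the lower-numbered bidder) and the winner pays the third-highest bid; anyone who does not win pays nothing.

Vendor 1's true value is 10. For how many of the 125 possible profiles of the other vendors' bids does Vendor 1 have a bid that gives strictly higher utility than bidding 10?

9

Others bid (5, 5, 24): truth gives 0; bid 24 gives 5 > 0. Violating.
Others bid (5, 5, 31): truth gives 0; bid 31 gives 5 > 0. Violating.
Others bid (5, 5, 32): truth gives 0; bid 32 gives 5 > 0. Violating.
Others bid (5, 24, 5): truth gives 0; bid 24 gives 5 > 0. Violating.
Others bid (5, 5, 5): truth gives 5; no alternative beats it.
Others bid (5, 5, 10): truth gives 5; no alternative beats it.
(Checking all 125 profiles: 9 have a profitable deviation, 116 do not.)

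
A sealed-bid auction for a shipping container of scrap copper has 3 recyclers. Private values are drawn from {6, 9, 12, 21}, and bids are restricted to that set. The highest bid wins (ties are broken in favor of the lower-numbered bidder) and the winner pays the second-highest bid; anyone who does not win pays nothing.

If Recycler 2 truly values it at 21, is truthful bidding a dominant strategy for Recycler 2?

Yes

Check each profile of the others' bids and compare truth against every alternative bid.
Others bid (12, 6): truth gives 9, best alternative gives 0.
Others bid (12, 9): truth gives 9, best alternative gives 0.
Others bid (12, 12): truth gives 9, best alternative gives 0.
Others bid (6, 6): truth gives 15, best alternative gives 15.
Others bid (6, 9): truth gives 12, best alternative gives 12.
Others bid (9, 6): truth gives 12, best alternative gives 12.
(Remaining 10 profiles checked similarly; truth is weakly best in each.)
In every case the truthful bid is at least as good as any alternative, so it is a dominant strategy.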